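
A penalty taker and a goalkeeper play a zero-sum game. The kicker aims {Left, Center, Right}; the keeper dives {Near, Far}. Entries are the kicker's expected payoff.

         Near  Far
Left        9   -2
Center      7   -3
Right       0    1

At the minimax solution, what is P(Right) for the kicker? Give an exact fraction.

11/12

Row minima: Left → -2, Center → -3, Right → 0; maximin = 0.
Column maxima: Near → 9, Far → 1; minimax = 1.
0 ≠ 1, so there is no saddle point; optimal play is mixed.
Center is strictly dominated by Left, so the kicker never plays it.
On the remaining 2×2 (Left, Right vs Near, Far):
Let the kicker play Left with probability p. Expected payoff against Near: 9p + 0(1−p) = 9p; against Far: (-2)p + 1(1−p) = −3p + 1.
Setting these equal: 9p = −3p + 1 ⇒ 12p = 1 ⇒ p = 1/12, and the value is (9)·(1/12) = 3/4.
For the keeper: with q = P(Near), equating Left's and Right's payoffs gives 11q − 2 = −q + 1 ⇒ q = 1/4.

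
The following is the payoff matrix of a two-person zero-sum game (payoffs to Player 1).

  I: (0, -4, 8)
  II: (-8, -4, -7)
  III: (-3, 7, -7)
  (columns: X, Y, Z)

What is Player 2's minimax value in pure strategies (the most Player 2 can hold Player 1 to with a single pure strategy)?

0

Column maxima: X → 0, Y → 7, Z → 8.
The smallest of these is 0.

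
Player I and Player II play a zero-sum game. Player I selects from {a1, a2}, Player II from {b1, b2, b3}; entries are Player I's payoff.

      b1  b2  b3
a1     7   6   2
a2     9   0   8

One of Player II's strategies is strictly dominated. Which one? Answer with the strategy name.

b2 holds Player I's payoff strictly below b1 in every row: 6 < 7, 0 < 9.
So b1 is strictly dominated for Player II.

b1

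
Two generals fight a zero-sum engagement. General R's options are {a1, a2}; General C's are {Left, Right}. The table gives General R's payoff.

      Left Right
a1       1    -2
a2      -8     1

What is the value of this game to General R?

Row minima: a1 → -2, a2 → -8; maximin = -2.
Column maxima: Left → 1, Right → 1; minimax = 1.
-2 ≠ 1, so there is no saddle point; optimal play is mixed.
Let General R play a1 with probability p. Expected payoff against Left: 1p + (-8)(1−p) = 9p − 8; against Right: (-2)p + 1(1−p) = −3p + 1.
Setting these equal: 9p − 8 = −3p + 1 ⇒ 12p = 9 ⇒ p = 3/4, and the value is (9)·(3/4) − 8 = -5/4.
For General C: with q = P(Left), equating a1's and a2's payoffs gives 3q − 2 = −9q + 1 ⇒ q = 1/4.

-5/4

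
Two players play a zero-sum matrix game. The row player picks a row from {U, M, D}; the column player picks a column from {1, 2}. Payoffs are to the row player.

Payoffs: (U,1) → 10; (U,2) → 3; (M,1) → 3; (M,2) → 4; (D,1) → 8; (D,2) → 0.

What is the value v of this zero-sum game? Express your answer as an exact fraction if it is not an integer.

31/8

Row minima: U → 3, M → 3, D → 0; maximin = 3.
Column maxima: 1 → 10, 2 → 4; minimax = 4.
3 ≠ 4, so there is no saddle point; optimal play is mixed.
D is strictly dominated by U, so the row player never plays it.
On the remaining 2×2 (U, M vs 1, 2):
Let the row player play U with probability p. Expected payoff against 1: 10p + 3(1−p) = 7p + 3; against 2: 3p + 4(1−p) = −p + 4.
Setting these equal: 7p + 3 = −p + 4 ⇒ 8p = 1 ⇒ p = 1/8, and the value is (7)·(1/8) + 3 = 31/8.
For the column player: with q = P(1), equating U's and M's payoffs gives 7q + 3 = −q + 4 ⇒ q = 1/8.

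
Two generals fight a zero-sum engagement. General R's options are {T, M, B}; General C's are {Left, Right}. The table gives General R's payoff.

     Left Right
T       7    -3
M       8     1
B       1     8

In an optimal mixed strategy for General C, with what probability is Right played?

1/2

Row minima: T → -3, M → 1, B → 1; maximin = 1.
Column maxima: Left → 8, Right → 8; minimax = 8.
1 ≠ 8, so there is no saddle point; optimal play is mixed.
T is strictly dominated by M, so General R never plays it.
On the remaining 2×2 (M, B vs Left, Right):
Let General R play M with probability p. Expected payoff against Left: 8p + 1(1−p) = 7p + 1; against Right: 1p + 8(1−p) = −7p + 8.
Setting these equal: 7p + 1 = −7p + 8 ⇒ 14p = 7 ⇒ p = 1/2, and the value is (7)·(1/2) + 1 = 9/2.
For General C: with q = P(Left), equating M's and B's payoffs gives 7q + 1 = −7q + 8 ⇒ q = 1/2.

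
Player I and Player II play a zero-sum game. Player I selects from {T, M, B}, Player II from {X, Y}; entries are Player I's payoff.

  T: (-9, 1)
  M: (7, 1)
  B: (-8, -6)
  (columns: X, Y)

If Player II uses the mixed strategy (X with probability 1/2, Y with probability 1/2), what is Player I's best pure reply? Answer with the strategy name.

Expected payoff of T: (1/2)·(-9) + (1/2)·1 = -4.
Expected payoff of M: (1/2)·7 + (1/2)·1 = 4.
Expected payoff of B: (1/2)·(-8) + (1/2)·(-6) = -7.
The largest is 4, so Player I's best response is M.

M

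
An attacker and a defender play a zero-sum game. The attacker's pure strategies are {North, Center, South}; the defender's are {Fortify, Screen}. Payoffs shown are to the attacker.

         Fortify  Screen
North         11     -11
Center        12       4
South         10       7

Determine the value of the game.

Row minima: North → -11, Center → 4, South → 7; maximin = 7.
Column maxima: Fortify → 12, Screen → 7; minimax = 7.
Since maximin = minimax = 7, there is a saddle point and the value is 7.

7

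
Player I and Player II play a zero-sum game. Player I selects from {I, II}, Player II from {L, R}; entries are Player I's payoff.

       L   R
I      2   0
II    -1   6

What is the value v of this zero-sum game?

4/3

Row minima: I → 0, II → -1; maximin = 0.
Column maxima: L → 2, R → 6; minimax = 2.
0 ≠ 2, so there is no saddle point; optimal play is mixed.
Let Player I play I with probability p. Expected payoff against L: 2p + (-1)(1−p) = 3p − 1; against R: 0p + 6(1−p) = −6p + 6.
Setting these equal: 3p − 1 = −6p + 6 ⇒ 9p = 7 ⇒ p = 7/9, and the value is (3)·(7/9) − 1 = 4/3.
For Player II: with q = P(L), equating I's and II's payoffs gives 2q = −7q + 6 ⇒ q = 2/3.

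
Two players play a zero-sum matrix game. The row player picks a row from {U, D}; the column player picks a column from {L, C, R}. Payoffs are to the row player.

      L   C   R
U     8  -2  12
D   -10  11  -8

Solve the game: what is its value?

68/31

Row minima: U → -2, D → -10; maximin = -2.
Column maxima: L → 8, C → 11, R → 12; minimax = 8.
-2 ≠ 8, so there is no saddle point; optimal play is mixed.
R is strictly dominated by L (it gives the row player strictly more in every row), so the column player never plays it.
On the remaining 2×2 (U, D vs L, C):
Let the row player play U with probability p. Expected payoff against L: 8p + (-10)(1−p) = 18p − 10; against C: (-2)p + 11(1−p) = −13p + 11.
Setting these equal: 18p − 10 = −13p + 11 ⇒ 31p = 21 ⇒ p = 21/31, and the value is (18)·(21/31) − 10 = 68/31.
For the column player: with q = P(L), equating U's and D's payoffs gives 10q − 2 = −21q + 11 ⇒ q = 13/31.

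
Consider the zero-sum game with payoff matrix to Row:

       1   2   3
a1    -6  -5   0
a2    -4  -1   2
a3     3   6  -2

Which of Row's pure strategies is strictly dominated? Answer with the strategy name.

a1

a2 gives a strictly higher payoff than a1 against every column: -4 > -6, -1 > -5, 2 > 0.
So a1 is strictly dominated and Row never plays it.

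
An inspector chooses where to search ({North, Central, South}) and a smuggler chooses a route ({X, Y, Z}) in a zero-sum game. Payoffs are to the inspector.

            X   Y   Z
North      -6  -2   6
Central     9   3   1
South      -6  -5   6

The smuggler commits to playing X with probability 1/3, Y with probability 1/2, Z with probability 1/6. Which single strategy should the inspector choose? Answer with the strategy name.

Central

Expected payoff of North: (1/3)·(-6) + (1/2)·(-2) + (1/6)·6 = -2.
Expected payoff of Central: (1/3)·9 + (1/2)·3 + (1/6)·1 = 14/3.
Expected payoff of South: (1/3)·(-6) + (1/2)·(-5) + (1/6)·6 = -7/2.
The largest is 14/3, so the inspector's best response is Central.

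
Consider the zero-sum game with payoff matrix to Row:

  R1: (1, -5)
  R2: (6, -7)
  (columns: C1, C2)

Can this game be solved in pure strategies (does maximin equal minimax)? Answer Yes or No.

Row minima: R1 → -5, R2 → -7; maximin = -5.
Column maxima: C1 → 6, C2 → -5; minimax = -5.
maximin = minimax = -5, so a saddle point exists.

Yes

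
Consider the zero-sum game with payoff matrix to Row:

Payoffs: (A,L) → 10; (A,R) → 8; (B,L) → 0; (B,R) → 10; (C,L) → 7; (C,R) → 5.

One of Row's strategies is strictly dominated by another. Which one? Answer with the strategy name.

C

A gives a strictly higher payoff than C against every column: 10 > 7, 8 > 5.
So C is strictly dominated and Row never plays it.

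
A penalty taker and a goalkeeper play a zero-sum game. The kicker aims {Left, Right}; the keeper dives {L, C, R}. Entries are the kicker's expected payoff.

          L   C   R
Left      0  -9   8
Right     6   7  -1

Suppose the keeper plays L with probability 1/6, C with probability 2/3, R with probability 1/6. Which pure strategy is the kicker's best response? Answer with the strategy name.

Right

Expected payoff of Left: (1/6)·0 + (2/3)·(-9) + (1/6)·8 = -14/3.
Expected payoff of Right: (1/6)·6 + (2/3)·7 + (1/6)·(-1) = 11/2.
The largest is 11/2, so the kicker's best response is Right.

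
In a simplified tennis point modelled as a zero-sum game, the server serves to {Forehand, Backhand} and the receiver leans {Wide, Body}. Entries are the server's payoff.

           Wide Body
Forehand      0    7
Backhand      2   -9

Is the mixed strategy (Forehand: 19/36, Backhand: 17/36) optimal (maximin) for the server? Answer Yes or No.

No

Against Wide this mix gives (19/36)·0 + (17/36)·2 = 17/18.
Against Body this mix gives (19/36)·7 + (17/36)·(-9) = -5/9.
The receiver will play Body, holding the server to -5/9. Shifting weight toward the row that does better against Body would raise this floor (the equalizing mix achieves 7/9 against both Body and Wide), so the proposed strategy is not optimal.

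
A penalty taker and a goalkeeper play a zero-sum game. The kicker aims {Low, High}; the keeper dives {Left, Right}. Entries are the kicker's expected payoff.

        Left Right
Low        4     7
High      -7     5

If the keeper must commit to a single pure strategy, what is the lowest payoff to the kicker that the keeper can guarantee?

Column maxima: Left → 4, Right → 7.
The smallest of these is 4.

4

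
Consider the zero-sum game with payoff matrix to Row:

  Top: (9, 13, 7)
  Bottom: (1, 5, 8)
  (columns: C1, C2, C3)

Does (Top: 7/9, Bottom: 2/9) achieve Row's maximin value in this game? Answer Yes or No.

Against C1 this mix gives (7/9)·9 + (2/9)·1 = 65/9.
Against C2 this mix gives (7/9)·13 + (2/9)·5 = 101/9.
Against C3 this mix gives (7/9)·7 + (2/9)·8 = 65/9.
All of Column's active replies (C1, C3) yield 65/9, and no column does worse for Row. The mix makes Column indifferent and guarantees 65/9, so it is optimal.

Yes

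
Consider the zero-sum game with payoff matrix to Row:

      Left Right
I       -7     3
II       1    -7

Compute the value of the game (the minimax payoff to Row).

-23/9

Row minima: I → -7, II → -7; maximin = -7.
Column maxima: Left → 1, Right → 3; minimax = 1.
-7 ≠ 1, so there is no saddle point; optimal play is mixed.
Let Row play I with probability p. Expected payoff against Left: (-7)p + 1(1−p) = −8p + 1; against Right: 3p + (-7)(1−p) = 10p − 7.
Setting these equal: −8p + 1 = 10p − 7 ⇒ −18p = -8 ⇒ p = 4/9, and the value is (-8)·(4/9) + 1 = -23/9.
For Column: with q = P(Left), equating I's and II's payoffs gives −10q + 3 = 8q − 7 ⇒ q = 5/9.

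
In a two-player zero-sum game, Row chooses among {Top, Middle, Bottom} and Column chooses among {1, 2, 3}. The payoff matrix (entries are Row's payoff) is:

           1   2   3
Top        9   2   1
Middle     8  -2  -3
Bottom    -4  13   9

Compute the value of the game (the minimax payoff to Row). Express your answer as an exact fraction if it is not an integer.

Row minima: Top → 1, Middle → -3, Bottom → -4; maximin = 1.
Column maxima: 1 → 9, 2 → 13, 3 → 9; minimax = 9.
1 ≠ 9, so there is no saddle point; optimal play is mixed.
Middle is strictly dominated by Top, so Row never plays it.
2 is strictly dominated by 3 (it gives Row strictly more in every row), so Column never plays it.
On the remaining 2×2 (Top, Bottom vs 1, 3):
Let Row play Top with probability p. Expected payoff against 1: 9p + (-4)(1−p) = 13p − 4; against 3: 1p + 9(1−p) = −8p + 9.
Setting these equal: 13p − 4 = −8p + 9 ⇒ 21p = 13 ⇒ p = 13/21, and the value is (13)·(13/21) − 4 = 85/21.
For Column: with q = P(1), equating Top's and Bottom's payoffs gives 8q + 1 = −13q + 9 ⇒ q = 8/21.

85/21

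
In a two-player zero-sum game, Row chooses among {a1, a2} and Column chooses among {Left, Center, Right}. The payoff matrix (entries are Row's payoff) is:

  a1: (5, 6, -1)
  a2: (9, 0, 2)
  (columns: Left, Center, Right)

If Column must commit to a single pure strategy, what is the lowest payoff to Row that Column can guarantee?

Column maxima: Left → 9, Center → 6, Right → 2.
The smallest of these is 2.

2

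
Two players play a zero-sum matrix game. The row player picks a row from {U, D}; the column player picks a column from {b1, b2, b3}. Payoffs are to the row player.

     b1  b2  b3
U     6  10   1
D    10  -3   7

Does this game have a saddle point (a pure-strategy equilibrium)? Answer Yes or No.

No

Row minima: U → 1, D → -3; maximin = 1.
Column maxima: b1 → 10, b2 → 10, b3 → 7; minimax = 7.
1 ≠ 7, so no pure-strategy equilibrium exists.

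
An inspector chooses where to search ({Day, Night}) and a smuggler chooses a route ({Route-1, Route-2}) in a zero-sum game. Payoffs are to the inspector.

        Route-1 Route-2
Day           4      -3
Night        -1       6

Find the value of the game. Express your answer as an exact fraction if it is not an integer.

3/2

Row minima: Day → -3, Night → -1; maximin = -1.
Column maxima: Route-1 → 4, Route-2 → 6; minimax = 4.
-1 ≠ 4, so there is no saddle point; optimal play is mixed.
Let the inspector play Day with probability p. Expected payoff against Route-1: 4p + (-1)(1−p) = 5p − 1; against Route-2: (-3)p + 6(1−p) = −9p + 6.
Setting these equal: 5p − 1 = −9p + 6 ⇒ 14p = 7 ⇒ p = 1/2, and the value is (5)·(1/2) − 1 = 3/2.
For the smuggler: with q = P(Route-1), equating Day's and Night's payoffs gives 7q − 3 = −7q + 6 ⇒ q = 9/14.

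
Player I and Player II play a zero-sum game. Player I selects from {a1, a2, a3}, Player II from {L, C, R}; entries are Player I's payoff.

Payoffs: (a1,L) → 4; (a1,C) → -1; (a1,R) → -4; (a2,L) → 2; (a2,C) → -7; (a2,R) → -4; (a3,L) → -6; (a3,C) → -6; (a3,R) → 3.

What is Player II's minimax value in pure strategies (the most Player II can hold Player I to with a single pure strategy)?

-1

Column maxima: L → 4, C → -1, R → 3.
The smallest of these is -1.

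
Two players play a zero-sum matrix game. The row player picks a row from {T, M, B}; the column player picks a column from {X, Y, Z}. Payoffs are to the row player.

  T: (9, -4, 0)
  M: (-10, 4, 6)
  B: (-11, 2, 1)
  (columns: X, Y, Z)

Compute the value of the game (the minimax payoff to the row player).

-4/27

Row minima: T → -4, M → -10, B → -11; maximin = -4.
Column maxima: X → 9, Y → 4, Z → 6; minimax = 4.
-4 ≠ 4, so there is no saddle point; optimal play is mixed.
B is strictly dominated by M, so the row player never plays it.
With B eliminated, Z is strictly dominated by Y (it gives the row player strictly more in every remaining row), so the column player never plays it.
On the remaining 2×2 (T, M vs X, Y):
Let the row player play T with probability p. Expected payoff against X: 9p + (-10)(1−p) = 19p − 10; against Y: (-4)p + 4(1−p) = −8p + 4.
Setting these equal: 19p − 10 = −8p + 4 ⇒ 27p = 14 ⇒ p = 14/27, and the value is (19)·(14/27) − 10 = -4/27.
For the column player: with q = P(X), equating T's and M's payoffs gives 13q − 4 = −14q + 4 ⇒ q = 8/27.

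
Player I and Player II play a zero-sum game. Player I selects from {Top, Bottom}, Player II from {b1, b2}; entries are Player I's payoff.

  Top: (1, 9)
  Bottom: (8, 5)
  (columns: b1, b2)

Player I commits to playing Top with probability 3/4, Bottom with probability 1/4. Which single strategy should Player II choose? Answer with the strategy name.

b1

If Player II plays b1, Player I's expected payoff is (3/4)·1 + (1/4)·8 = 11/4.
If Player II plays b2, Player I's expected payoff is (3/4)·9 + (1/4)·5 = 8.
Player II minimizes Player I's payoff; the smallest is 11/4, so the best response is b1.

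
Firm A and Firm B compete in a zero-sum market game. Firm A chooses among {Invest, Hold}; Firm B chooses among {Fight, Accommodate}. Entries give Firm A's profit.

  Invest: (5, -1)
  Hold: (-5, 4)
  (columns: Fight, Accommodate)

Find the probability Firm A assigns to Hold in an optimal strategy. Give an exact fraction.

2/5

Row minima: Invest → -1, Hold → -5; maximin = -1.
Column maxima: Fight → 5, Accommodate → 4; minimax = 4.
-1 ≠ 4, so there is no saddle point; optimal play is mixed.
Let Firm A play Invest with probability p. Expected payoff against Fight: 5p + (-5)(1−p) = 10p − 5; against Accommodate: (-1)p + 4(1−p) = −5p + 4.
Setting these equal: 10p − 5 = −5p + 4 ⇒ 15p = 9 ⇒ p = 3/5, and the value is (10)·(3/5) − 5 = 1.
For Firm B: with q = P(Fight), equating Invest's and Hold's payoffs gives 6q − 1 = −9q + 4 ⇒ q = 1/3.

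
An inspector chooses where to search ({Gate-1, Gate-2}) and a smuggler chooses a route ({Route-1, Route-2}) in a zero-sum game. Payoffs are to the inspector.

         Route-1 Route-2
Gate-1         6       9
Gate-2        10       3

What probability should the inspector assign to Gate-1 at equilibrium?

Row minima: Gate-1 → 6, Gate-2 → 3; maximin = 6.
Column maxima: Route-1 → 10, Route-2 → 9; minimax = 9.
6 ≠ 9, so there is no saddle point; optimal play is mixed.
Let the inspector play Gate-1 with probability p. Expected payoff against Route-1: 6p + 10(1−p) = −4p + 10; against Route-2: 9p + 3(1−p) = 6p + 3.
Setting these equal: −4p + 10 = 6p + 3 ⇒ −10p = -7 ⇒ p = 7/10, and the value is (-4)·(7/10) + 10 = 36/5.
For the smuggler: with q = P(Route-1), equating Gate-1's and Gate-2's payoffs gives −3q + 9 = 7q + 3 ⇒ q = 3/5.

7/10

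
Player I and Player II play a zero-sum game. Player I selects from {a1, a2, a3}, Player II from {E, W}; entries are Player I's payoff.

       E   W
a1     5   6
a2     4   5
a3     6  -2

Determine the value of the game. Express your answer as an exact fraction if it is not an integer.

46/9

Row minima: a1 → 5, a2 → 4, a3 → -2; maximin = 5.
Column maxima: E → 6, W → 6; minimax = 6.
5 ≠ 6, so there is no saddle point; optimal play is mixed.
a2 is strictly dominated by a1, so Player I never plays it.
On the remaining 2×2 (a1, a3 vs E, W):
Let Player I play a1 with probability p. Expected payoff against E: 5p + 6(1−p) = −p + 6; against W: 6p + (-2)(1−p) = 8p − 2.
Setting these equal: −p + 6 = 8p − 2 ⇒ −9p = -8 ⇒ p = 8/9, and the value is (-1)·(8/9) + 6 = 46/9.
For Player II: with q = P(E), equating a1's and a3's payoffs gives −q + 6 = 8q − 2 ⇒ q = 8/9.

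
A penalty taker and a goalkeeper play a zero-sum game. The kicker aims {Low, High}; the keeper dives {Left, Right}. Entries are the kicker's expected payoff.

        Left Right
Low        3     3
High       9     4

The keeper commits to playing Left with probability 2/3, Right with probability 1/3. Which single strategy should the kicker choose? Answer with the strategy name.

Expected payoff of Low: (2/3)·3 + (1/3)·3 = 3.
Expected payoff of High: (2/3)·9 + (1/3)·4 = 22/3.
The largest is 22/3, so the kicker's best response is High.

High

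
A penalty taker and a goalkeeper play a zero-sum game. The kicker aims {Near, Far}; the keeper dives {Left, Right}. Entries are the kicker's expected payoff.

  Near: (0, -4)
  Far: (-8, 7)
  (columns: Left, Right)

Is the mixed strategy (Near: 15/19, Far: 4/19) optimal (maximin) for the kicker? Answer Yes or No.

Yes

Against Left this mix gives (15/19)·0 + (4/19)·(-8) = -32/19.
Against Right this mix gives (15/19)·(-4) + (4/19)·7 = -32/19.
All of the keeper's active replies (Left, Right) yield -32/19, and no column does worse for the kicker. The mix makes the keeper indifferent and guarantees -32/19, so it is optimal.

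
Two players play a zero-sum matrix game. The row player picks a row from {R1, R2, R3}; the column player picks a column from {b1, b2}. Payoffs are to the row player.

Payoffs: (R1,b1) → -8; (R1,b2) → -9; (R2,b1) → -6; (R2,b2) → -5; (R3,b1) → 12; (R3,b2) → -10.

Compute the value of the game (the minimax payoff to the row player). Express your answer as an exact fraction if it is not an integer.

-120/23

Row minima: R1 → -9, R2 → -6, R3 → -10; maximin = -6.
Column maxima: b1 → 12, b2 → -5; minimax = -5.
-6 ≠ -5, so there is no saddle point; optimal play is mixed.
R1 is strictly dominated by R2, so the row player never plays it.
On the remaining 2×2 (R2, R3 vs b1, b2):
Let the row player play R2 with probability p. Expected payoff against b1: (-6)p + 12(1−p) = −18p + 12; against b2: (-5)p + (-10)(1−p) = 5p − 10.
Setting these equal: −18p + 12 = 5p − 10 ⇒ −23p = -22 ⇒ p = 22/23, and the value is (-18)·(22/23) + 12 = -120/23.
For the column player: with q = P(b1), equating R2's and R3's payoffs gives −q − 5 = 22q − 10 ⇒ q = 5/23.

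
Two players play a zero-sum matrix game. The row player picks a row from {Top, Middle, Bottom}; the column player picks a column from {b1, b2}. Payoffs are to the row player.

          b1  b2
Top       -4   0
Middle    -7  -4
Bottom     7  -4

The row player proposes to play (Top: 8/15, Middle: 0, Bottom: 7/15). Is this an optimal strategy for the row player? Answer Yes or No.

No

Against b1 this mix gives (8/15)·(-4) + (7/15)·7 = 17/15.
Against b2 this mix gives (8/15)·0 + (7/15)·(-4) = -28/15.
The column player will play b2, holding the row player to -28/15. Shifting weight toward the row that does better against b2 would raise this floor (the equalizing mix achieves -16/15 against both b2 and b1), so the proposed strategy is not optimal.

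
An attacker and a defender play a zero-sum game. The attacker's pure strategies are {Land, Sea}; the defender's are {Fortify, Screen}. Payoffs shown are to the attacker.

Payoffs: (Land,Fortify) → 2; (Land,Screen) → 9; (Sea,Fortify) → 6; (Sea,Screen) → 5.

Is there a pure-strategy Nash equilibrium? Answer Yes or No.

Row minima: Land → 2, Sea → 5; maximin = 5.
Column maxima: Fortify → 6, Screen → 9; minimax = 6.
5 ≠ 6, so no pure-strategy equilibrium exists.

No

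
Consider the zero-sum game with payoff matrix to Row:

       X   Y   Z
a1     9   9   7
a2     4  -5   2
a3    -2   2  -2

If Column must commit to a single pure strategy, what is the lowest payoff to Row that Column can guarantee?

7

Column maxima: X → 9, Y → 9, Z → 7.
The smallest of these is 7.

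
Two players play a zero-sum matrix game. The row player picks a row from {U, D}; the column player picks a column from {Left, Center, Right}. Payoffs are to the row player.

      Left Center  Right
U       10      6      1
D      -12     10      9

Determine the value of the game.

Row minima: U → 1, D → -12; maximin = 1.
Column maxima: Left → 10, Center → 10, Right → 9; minimax = 9.
1 ≠ 9, so there is no saddle point; optimal play is mixed.
Center is strictly dominated by Right (it gives the row player strictly more in every row), so the column player never plays it.
On the remaining 2×2 (U, D vs Left, Right):
Let the row player play U with probability p. Expected payoff against Left: 10p + (-12)(1−p) = 22p − 12; against Right: 1p + 9(1−p) = −8p + 9.
Setting these equal: 22p − 12 = −8p + 9 ⇒ 30p = 21 ⇒ p = 7/10, and the value is (22)·(7/10) − 12 = 17/5.
For the column player: with q = P(Left), equating U's and D's payoffs gives 9q + 1 = −21q + 9 ⇒ q = 4/15.

17/5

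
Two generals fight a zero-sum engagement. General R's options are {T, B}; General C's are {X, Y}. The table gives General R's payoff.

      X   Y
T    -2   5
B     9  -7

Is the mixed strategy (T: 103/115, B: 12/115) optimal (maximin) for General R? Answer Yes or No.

No

Against X this mix gives (103/115)·(-2) + (12/115)·9 = -98/115.
Against Y this mix gives (103/115)·5 + (12/115)·(-7) = 431/115.
General C will play X, holding General R to -98/115. Shifting weight toward the row that does better against X would raise this floor (the equalizing mix achieves 31/23 against both X and Y), so the proposed strategy is not optimal.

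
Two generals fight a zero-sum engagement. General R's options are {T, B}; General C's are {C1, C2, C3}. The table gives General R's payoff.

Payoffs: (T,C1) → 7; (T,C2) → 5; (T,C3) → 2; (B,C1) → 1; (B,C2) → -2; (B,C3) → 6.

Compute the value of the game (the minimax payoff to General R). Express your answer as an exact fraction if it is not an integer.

34/11

Row minima: T → 2, B → -2; maximin = 2.
Column maxima: C1 → 7, C2 → 5, C3 → 6; minimax = 5.
2 ≠ 5, so there is no saddle point; optimal play is mixed.
C1 is strictly dominated by C2 (it gives General R strictly more in every row), so General C never plays it.
On the remaining 2×2 (T, B vs C2, C3):
Let General R play T with probability p. Expected payoff against C2: 5p + (-2)(1−p) = 7p − 2; against C3: 2p + 6(1−p) = −4p + 6.
Setting these equal: 7p − 2 = −4p + 6 ⇒ 11p = 8 ⇒ p = 8/11, and the value is (7)·(8/11) − 2 = 34/11.
For General C: with q = P(C2), equating T's and B's payoffs gives 3q + 2 = −8q + 6 ⇒ q = 4/11.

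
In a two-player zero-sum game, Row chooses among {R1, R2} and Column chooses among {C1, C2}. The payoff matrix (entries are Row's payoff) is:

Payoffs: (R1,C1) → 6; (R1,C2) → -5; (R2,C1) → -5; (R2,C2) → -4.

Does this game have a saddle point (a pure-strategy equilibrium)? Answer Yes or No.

No

Row minima: R1 → -5, R2 → -5; maximin = -5.
Column maxima: C1 → 6, C2 → -4; minimax = -4.
-5 ≠ -4, so no pure-strategy equilibrium exists.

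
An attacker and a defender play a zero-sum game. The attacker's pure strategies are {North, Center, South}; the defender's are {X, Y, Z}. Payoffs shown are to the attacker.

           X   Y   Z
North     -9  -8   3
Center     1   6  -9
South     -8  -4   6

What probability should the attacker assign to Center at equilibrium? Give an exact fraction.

Row minima: North → -9, Center → -9, South → -8; maximin = -8.
Column maxima: X → 1, Y → 6, Z → 6; minimax = 1.
-8 ≠ 1, so there is no saddle point; optimal play is mixed.
North is strictly dominated by South, so the attacker never plays it.
Y is strictly dominated by X (it gives the attacker strictly more in every row), so the defender never plays it.
On the remaining 2×2 (Center, South vs X, Z):
Let the attacker play Center with probability p. Expected payoff against X: 1p + (-8)(1−p) = 9p − 8; against Z: (-9)p + 6(1−p) = −15p + 6.
Setting these equal: 9p − 8 = −15p + 6 ⇒ 24p = 14 ⇒ p = 7/12, and the value is (9)·(7/12) − 8 = -11/4.
For the defender: with q = P(X), equating Center's and South's payoffs gives 10q − 9 = −14q + 6 ⇒ q = 5/8.

7/12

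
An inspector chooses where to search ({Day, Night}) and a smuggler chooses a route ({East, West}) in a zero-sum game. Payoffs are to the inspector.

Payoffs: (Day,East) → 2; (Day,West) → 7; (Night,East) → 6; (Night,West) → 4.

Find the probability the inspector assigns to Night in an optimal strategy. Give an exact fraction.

5/7

Row minima: Day → 2, Night → 4; maximin = 4.
Column maxima: East → 6, West → 7; minimax = 6.
4 ≠ 6, so there is no saddle point; optimal play is mixed.
Let the inspector play Day with probability p. Expected payoff against East: 2p + 6(1−p) = −4p + 6; against West: 7p + 4(1−p) = 3p + 4.
Setting these equal: −4p + 6 = 3p + 4 ⇒ −7p = -2 ⇒ p = 2/7, and the value is (-4)·(2/7) + 6 = 34/7.
For the smuggler: with q = P(East), equating Day's and Night's payoffs gives −5q + 7 = 2q + 4 ⇒ q = 3/7.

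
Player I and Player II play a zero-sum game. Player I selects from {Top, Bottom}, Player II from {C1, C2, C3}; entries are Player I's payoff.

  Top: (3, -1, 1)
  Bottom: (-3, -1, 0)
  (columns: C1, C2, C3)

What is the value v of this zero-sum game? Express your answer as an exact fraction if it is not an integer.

Row minima: Top → -1, Bottom → -3; maximin = -1.
Column maxima: C1 → 3, C2 → -1, C3 → 1; minimax = -1.
Since maximin = minimax = -1, there is a saddle point and the value is -1.

-1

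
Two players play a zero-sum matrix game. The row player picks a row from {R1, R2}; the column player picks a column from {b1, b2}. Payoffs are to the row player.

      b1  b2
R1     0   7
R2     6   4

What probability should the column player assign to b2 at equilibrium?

2/3

Row minima: R1 → 0, R2 → 4; maximin = 4.
Column maxima: b1 → 6, b2 → 7; minimax = 6.
4 ≠ 6, so there is no saddle point; optimal play is mixed.
Let the row player play R1 with probability p. Expected payoff against b1: 0p + 6(1−p) = −6p + 6; against b2: 7p + 4(1−p) = 3p + 4.
Setting these equal: −6p + 6 = 3p + 4 ⇒ −9p = -2 ⇒ p = 2/9, and the value is (-6)·(2/9) + 6 = 14/3.
For the column player: with q = P(b1), equating R1's and R2's payoffs gives −7q + 7 = 2q + 4 ⇒ q = 1/3.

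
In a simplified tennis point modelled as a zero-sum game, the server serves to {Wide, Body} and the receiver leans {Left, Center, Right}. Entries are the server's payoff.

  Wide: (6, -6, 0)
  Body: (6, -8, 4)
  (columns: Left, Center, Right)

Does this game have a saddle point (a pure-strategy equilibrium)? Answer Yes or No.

Yes

Row minima: Wide → -6, Body → -8; maximin = -6.
Column maxima: Left → 6, Center → -6, Right → 4; minimax = -6.
maximin = minimax = -6, so a saddle point exists.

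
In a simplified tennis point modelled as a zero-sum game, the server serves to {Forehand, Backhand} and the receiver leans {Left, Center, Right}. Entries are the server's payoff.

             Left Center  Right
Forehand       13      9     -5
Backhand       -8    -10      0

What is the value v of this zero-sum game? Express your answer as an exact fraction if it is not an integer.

Row minima: Forehand → -5, Backhand → -10; maximin = -5.
Column maxima: Left → 13, Center → 9, Right → 0; minimax = 0.
-5 ≠ 0, so there is no saddle point; optimal play is mixed.
Left is strictly dominated by Center (it gives the server strictly more in every row), so the receiver never plays it.
On the remaining 2×2 (Forehand, Backhand vs Center, Right):
Let the server play Forehand with probability p. Expected payoff against Center: 9p + (-10)(1−p) = 19p − 10; against Right: (-5)p + 0(1−p) = −5p.
Setting these equal: 19p − 10 = −5p ⇒ 24p = 10 ⇒ p = 5/12, and the value is (19)·(5/12) − 10 = -25/12.
For the receiver: with q = P(Center), equating Forehand's and Backhand's payoffs gives 14q − 5 = −10q ⇒ q = 5/24.

-25/12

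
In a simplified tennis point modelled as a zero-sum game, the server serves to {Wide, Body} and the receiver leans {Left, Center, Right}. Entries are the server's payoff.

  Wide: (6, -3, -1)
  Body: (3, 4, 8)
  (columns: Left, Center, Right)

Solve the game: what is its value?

33/10

Row minima: Wide → -3, Body → 3; maximin = 3.
Column maxima: Left → 6, Center → 4, Right → 8; minimax = 4.
3 ≠ 4, so there is no saddle point; optimal play is mixed.
Right is strictly dominated by Center (it gives the server strictly more in every row), so the receiver never plays it.
On the remaining 2×2 (Wide, Body vs Left, Center):
Let the server play Wide with probability p. Expected payoff against Left: 6p + 3(1−p) = 3p + 3; against Center: (-3)p + 4(1−p) = −7p + 4.
Setting these equal: 3p + 3 = −7p + 4 ⇒ 10p = 1 ⇒ p = 1/10, and the value is (3)·(1/10) + 3 = 33/10.
For the receiver: with q = P(Left), equating Wide's and Body's payoffs gives 9q − 3 = −q + 4 ⇒ q = 7/10.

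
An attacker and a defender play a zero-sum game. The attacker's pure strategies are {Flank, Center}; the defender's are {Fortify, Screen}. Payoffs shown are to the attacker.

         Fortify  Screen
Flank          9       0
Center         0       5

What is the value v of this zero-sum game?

45/14

Row minima: Flank → 0, Center → 0; maximin = 0.
Column maxima: Fortify → 9, Screen → 5; minimax = 5.
0 ≠ 5, so there is no saddle point; optimal play is mixed.
Let the attacker play Flank with probability p. Expected payoff against Fortify: 9p + 0(1−p) = 9p; against Screen: 0p + 5(1−p) = −5p + 5.
Setting these equal: 9p = −5p + 5 ⇒ 14p = 5 ⇒ p = 5/14, and the value is (9)·(5/14) = 45/14.
For the defender: with q = P(Fortify), equating Flank's and Center's payoffs gives 9q = −5q + 5 ⇒ q = 5/14.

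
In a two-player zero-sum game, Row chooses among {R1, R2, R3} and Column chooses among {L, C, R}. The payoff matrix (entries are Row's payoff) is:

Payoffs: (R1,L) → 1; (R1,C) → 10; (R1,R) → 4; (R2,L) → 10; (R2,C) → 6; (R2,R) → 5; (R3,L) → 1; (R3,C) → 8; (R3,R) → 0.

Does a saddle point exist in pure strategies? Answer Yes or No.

Row minima: R1 → 1, R2 → 5, R3 → 0; maximin = 5.
Column maxima: L → 10, C → 10, R → 5; minimax = 5.
maximin = minimax = 5, so a saddle point exists.

Yes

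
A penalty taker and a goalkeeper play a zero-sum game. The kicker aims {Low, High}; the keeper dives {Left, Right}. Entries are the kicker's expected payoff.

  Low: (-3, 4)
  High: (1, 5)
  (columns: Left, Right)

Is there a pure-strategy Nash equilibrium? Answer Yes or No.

Yes

Row minima: Low → -3, High → 1; maximin = 1.
Column maxima: Left → 1, Right → 5; minimax = 1.
maximin = minimax = 1, so a saddle point exists.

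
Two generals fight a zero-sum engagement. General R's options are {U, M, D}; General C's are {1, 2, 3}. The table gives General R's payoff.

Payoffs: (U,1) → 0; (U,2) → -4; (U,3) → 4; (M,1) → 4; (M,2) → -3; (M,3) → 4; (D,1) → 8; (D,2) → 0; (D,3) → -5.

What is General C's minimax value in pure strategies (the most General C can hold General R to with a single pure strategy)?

0

Column maxima: 1 → 8, 2 → 0, 3 → 4.
The smallest of these is 0.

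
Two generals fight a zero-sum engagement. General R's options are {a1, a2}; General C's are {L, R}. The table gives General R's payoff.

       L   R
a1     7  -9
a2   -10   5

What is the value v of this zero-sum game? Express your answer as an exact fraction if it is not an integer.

-55/31

Row minima: a1 → -9, a2 → -10; maximin = -9.
Column maxima: L → 7, R → 5; minimax = 5.
-9 ≠ 5, so there is no saddle point; optimal play is mixed.
Let General R play a1 with probability p. Expected payoff against L: 7p + (-10)(1−p) = 17p − 10; against R: (-9)p + 5(1−p) = −14p + 5.
Setting these equal: 17p − 10 = −14p + 5 ⇒ 31p = 15 ⇒ p = 15/31, and the value is (17)·(15/31) − 10 = -55/31.
For General C: with q = P(L), equating a1's and a2's payoffs gives 16q − 9 = −15q + 5 ⇒ q = 14/31.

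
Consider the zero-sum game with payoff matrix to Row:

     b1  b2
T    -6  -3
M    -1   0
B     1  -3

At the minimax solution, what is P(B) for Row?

1/5

Row minima: T → -6, M → -1, B → -3; maximin = -1.
Column maxima: b1 → 1, b2 → 0; minimax = 0.
-1 ≠ 0, so there is no saddle point; optimal play is mixed.
T is strictly dominated by M, so Row never plays it.
On the remaining 2×2 (M, B vs b1, b2):
Let Row play M with probability p. Expected payoff against b1: (-1)p + 1(1−p) = −2p + 1; against b2: 0p + (-3)(1−p) = 3p − 3.
Setting these equal: −2p + 1 = 3p − 3 ⇒ −5p = -4 ⇒ p = 4/5, and the value is (-2)·(4/5) + 1 = -3/5.
For Column: with q = P(b1), equating M's and B's payoffs gives −q = 4q − 3 ⇒ q = 3/5.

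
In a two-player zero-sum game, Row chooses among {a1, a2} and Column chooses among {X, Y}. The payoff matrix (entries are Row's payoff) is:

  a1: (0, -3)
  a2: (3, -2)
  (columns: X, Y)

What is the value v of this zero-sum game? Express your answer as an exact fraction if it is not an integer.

Row minima: a1 → -3, a2 → -2; maximin = -2.
Column maxima: X → 3, Y → -2; minimax = -2.
Since maximin = minimax = -2, there is a saddle point and the value is -2.

-2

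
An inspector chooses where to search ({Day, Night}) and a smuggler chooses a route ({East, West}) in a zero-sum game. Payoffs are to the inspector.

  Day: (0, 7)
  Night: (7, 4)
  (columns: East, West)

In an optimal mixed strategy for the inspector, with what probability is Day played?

Row minima: Day → 0, Night → 4; maximin = 4.
Column maxima: East → 7, West → 7; minimax = 7.
4 ≠ 7, so there is no saddle point; optimal play is mixed.
Let the inspector play Day with probability p. Expected payoff against East: 0p + 7(1−p) = −7p + 7; against West: 7p + 4(1−p) = 3p + 4.
Setting these equal: −7p + 7 = 3p + 4 ⇒ −10p = -3 ⇒ p = 3/10, and the value is (-7)·(3/10) + 7 = 49/10.
For the smuggler: with q = P(East), equating Day's and Night's payoffs gives −7q + 7 = 3q + 4 ⇒ q = 3/10.

3/10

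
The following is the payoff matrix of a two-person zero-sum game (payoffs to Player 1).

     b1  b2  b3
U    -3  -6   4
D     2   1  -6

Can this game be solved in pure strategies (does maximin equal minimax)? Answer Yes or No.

Row minima: U → -6, D → -6; maximin = -6.
Column maxima: b1 → 2, b2 → 1, b3 → 4; minimax = 1.
-6 ≠ 1, so no pure-strategy equilibrium exists.

No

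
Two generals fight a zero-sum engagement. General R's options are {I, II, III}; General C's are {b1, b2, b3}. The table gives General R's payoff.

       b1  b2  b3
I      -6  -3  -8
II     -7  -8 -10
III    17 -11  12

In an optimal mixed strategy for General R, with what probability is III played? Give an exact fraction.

Row minima: I → -8, II → -10, III → -11; maximin = -8.
Column maxima: b1 → 17, b2 → -3, b3 → 12; minimax = -3.
-8 ≠ -3, so there is no saddle point; optimal play is mixed.
II is strictly dominated by I, so General R never plays it.
b1 is strictly dominated by b3 (it gives General R strictly more in every row), so General C never plays it.
On the remaining 2×2 (I, III vs b2, b3):
Let General R play I with probability p. Expected payoff against b2: (-3)p + (-11)(1−p) = 8p − 11; against b3: (-8)p + 12(1−p) = −20p + 12.
Setting these equal: 8p − 11 = −20p + 12 ⇒ 28p = 23 ⇒ p = 23/28, and the value is (8)·(23/28) − 11 = -31/7.
For General C: with q = P(b2), equating I's and III's payoffs gives 5q − 8 = −23q + 12 ⇒ q = 5/7.

5/28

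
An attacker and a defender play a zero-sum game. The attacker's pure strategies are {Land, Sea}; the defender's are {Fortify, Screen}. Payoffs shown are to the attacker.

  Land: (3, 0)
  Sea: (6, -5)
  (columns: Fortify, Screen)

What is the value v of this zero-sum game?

Row minima: Land → 0, Sea → -5; maximin = 0.
Column maxima: Fortify → 6, Screen → 0; minimax = 0.
Since maximin = minimax = 0, there is a saddle point and the value is 0.

0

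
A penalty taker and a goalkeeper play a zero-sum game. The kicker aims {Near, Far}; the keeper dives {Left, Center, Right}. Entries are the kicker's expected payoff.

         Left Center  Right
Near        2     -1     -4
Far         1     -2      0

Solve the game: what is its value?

-8/5

Row minima: Near → -4, Far → -2; maximin = -2.
Column maxima: Left → 2, Center → -1, Right → 0; minimax = -1.
-2 ≠ -1, so there is no saddle point; optimal play is mixed.
Left is strictly dominated by Center (it gives the kicker strictly more in every row), so the keeper never plays it.
On the remaining 2×2 (Near, Far vs Center, Right):
Let the kicker play Near with probability p. Expected payoff against Center: (-1)p + (-2)(1−p) = p − 2; against Right: (-4)p + 0(1−p) = −4p.
Setting these equal: p − 2 = −4p ⇒ 5p = 2 ⇒ p = 2/5, and the value is (1)·(2/5) − 2 = -8/5.
For the keeper: with q = P(Center), equating Near's and Far's payoffs gives 3q − 4 = −2q ⇒ q = 4/5.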